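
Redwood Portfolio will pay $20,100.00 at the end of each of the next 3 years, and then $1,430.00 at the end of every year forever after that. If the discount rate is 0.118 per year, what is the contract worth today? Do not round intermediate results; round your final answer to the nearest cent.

$57115.40

PV of 3-year annuity: $20,100.00 × [1 − (1+0.118)^−3] / 0.118 = 48443.21182
Perpetuity value at year 3: $1,430.00 / 0.118 = 12118.64407
PV of perpetuity: 12118.64407 / (1+0.118)^3 = 8672.18671
Total PV = 48443.21182 + 8672.18671 = 57115.39853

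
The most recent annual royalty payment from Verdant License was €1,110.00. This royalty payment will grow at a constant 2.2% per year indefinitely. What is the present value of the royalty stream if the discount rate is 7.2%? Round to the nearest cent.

€22688.40

D₁ = D₀ × (1 + g) = €1,110.00 × 1.022 = €1,134.4200
Growing perpetuity: P = D₁ / (r − g) = €1,134.4200 / (0.072 − 0.022) = €22,688.40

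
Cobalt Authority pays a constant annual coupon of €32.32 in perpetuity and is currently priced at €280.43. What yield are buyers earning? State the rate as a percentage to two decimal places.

P = C/r ⇒ r = C/P = €32.32/€280.43 = 0.115252

11.53%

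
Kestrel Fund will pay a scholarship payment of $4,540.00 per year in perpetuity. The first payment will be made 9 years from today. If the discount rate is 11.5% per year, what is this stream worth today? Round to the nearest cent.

Value at end of year 8: C / r = $4,540.00 / 0.115 = $39,478.2609
Discount to today: PV = $39,478.2609 / (1 + 0.115)^8 = $39,478.2609 / 2.388905 = $16,525.67

$16525.67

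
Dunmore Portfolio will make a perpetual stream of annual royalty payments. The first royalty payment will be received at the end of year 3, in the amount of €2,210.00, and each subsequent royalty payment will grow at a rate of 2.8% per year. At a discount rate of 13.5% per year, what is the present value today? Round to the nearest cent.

€16033.07

Value at end of year 2: C₁ / (r − g) = €2,210.00 / (0.135 − 0.028) = €20,654.2056
Discount to today: PV = €20,654.2056 / (1 + 0.135)^2 = €20,654.2056 / 1.288225 = €16,033.07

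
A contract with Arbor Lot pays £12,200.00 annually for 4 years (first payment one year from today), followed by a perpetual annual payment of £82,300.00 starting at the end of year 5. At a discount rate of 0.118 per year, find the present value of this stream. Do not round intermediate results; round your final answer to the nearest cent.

PV of 4-year annuity: £12,200.00 × [1 − (1+0.118)^−4] / 0.118 = 37212.29204
Perpetuity value at year 4: £82,300.00 / 0.118 = 697457.62712
PV of perpetuity: 697457.62712 / (1+0.118)^4 = 446427.16525
Total PV = 37212.29204 + 446427.16525 = 483639.45729

£483639.46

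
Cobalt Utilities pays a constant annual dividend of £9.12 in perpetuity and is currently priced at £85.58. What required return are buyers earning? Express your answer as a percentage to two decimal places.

P = C/r ⇒ r = C/P = £9.12/£85.58 = 0.106567

10.66%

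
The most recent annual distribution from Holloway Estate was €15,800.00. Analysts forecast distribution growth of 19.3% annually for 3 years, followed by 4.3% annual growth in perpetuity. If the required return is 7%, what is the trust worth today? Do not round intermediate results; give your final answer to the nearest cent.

€905112.43

D_1 = 18849.40000
D_2 = 22487.33420
D_3 = 26827.38970
Terminal value at year 3: TV = D_3×(1+g_2)/(r−g_2) = 27980.96746/0.027 = 1036332.12806
P_0 = D_1/(1+r)^1 + D_2/(1+r)^2 + D_3/(1+r)^3 + TV/(1+r)^3
    = 17616.26168 + 19641.30859 + 21899.14126 + 845955.71589 = 905112.42742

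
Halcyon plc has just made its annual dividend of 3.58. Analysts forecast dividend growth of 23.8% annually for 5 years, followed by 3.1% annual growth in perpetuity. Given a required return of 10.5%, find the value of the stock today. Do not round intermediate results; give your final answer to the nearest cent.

113.54

D_1 = 4.43204
D_2 = 5.48687
D_3 = 6.79274
D_4 = 8.40941
D_5 = 10.41085
Terminal value at year 5: TV = D_5×(1+g_2)/(r−g_2) = 10.73359/0.074 = 145.04848
P_0 = D_1/(1+r)^1 + D_2/(1+r)^2 + D_3/(1+r)^3 + D_4/(1+r)^4 + D_5/(1+r)^5 + TV/(1+r)^5
    = 4.01090 + 4.49366 + 5.03452 + 5.64049 + 6.31939 + 88.04441 = 113.54336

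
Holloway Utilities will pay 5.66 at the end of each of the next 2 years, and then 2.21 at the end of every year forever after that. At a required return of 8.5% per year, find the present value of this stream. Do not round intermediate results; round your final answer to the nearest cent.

PV of 2-year annuity: 5.66 × [1 − (1+0.085)^−2] / 0.085 = 10.02451
Perpetuity value at year 2: 2.21 / 0.085 = 26.00000
PV of perpetuity: 26.00000 / (1+0.085)^2 = 22.08584
Total PV = 10.02451 + 22.08584 = 32.11034

32.11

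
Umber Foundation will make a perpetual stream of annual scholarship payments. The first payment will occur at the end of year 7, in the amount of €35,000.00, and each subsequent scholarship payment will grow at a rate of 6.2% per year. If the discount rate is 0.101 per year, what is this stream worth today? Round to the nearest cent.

Value at end of year 6: C₁ / (r − g) = €35,000.00 / (0.101 − 0.062) = €897,435.8974
Discount to today: PV = €897,435.8974 / (1 + 0.101)^6 = €897,435.8974 / 1.781246 = €503,824.78

€503824.78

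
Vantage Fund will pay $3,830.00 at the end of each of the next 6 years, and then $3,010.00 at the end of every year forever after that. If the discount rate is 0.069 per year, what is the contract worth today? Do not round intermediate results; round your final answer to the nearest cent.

PV of 6-year annuity: $3,830.00 × [1 − (1+0.069)^−6] / 0.069 = 18312.34153
Perpetuity value at year 6: $3,010.00 / 0.069 = 43623.18841
PV of perpetuity: 43623.18841 / (1+0.069)^6 = 29231.50485
Total PV = 18312.34153 + 29231.50485 = 47543.84638

$47543.85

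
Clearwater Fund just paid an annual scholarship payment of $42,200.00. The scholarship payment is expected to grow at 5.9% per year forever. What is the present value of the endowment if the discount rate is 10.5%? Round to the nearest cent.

$971517.39

D₁ = D₀ × (1 + g) = $42,200.00 × 1.059 = $44,689.8000
Growing perpetuity: P = D₁ / (r − g) = $44,689.8000 / (0.105 − 0.059) = $971,517.39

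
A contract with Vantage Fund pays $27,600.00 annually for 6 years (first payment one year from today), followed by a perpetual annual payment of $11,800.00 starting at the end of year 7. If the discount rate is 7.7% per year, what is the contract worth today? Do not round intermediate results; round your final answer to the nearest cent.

PV of 6-year annuity: $27,600.00 × [1 − (1+0.077)^−6] / 0.077 = 128761.05200
Perpetuity value at year 6: $11,800.00 / 0.077 = 153246.75325
PV of perpetuity: 153246.75325 / (1+0.077)^6 = 98196.73826
Total PV = 128761.05200 + 98196.73826 = 226957.79026

$226957.79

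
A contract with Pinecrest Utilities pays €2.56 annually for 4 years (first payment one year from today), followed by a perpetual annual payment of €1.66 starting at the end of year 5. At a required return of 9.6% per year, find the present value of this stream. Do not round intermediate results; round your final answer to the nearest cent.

€20.17

PV of 4-year annuity: €2.56 × [1 − (1+0.096)^−4] / 0.096 = 8.18562
Perpetuity value at year 4: €1.66 / 0.096 = 17.29167
PV of perpetuity: 17.29167 / (1+0.096)^4 = 11.98380
Total PV = 8.18562 + 11.98380 = 20.16942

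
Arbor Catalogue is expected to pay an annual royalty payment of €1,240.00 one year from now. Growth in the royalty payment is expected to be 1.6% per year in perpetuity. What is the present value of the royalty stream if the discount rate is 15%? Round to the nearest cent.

€9253.73

Growing perpetuity: P = D₁ / (r − g) = €1,240.0000 / (0.15 − 0.016) = €9,253.73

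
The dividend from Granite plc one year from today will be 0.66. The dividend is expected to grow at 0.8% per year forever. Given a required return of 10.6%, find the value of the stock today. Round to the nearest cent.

6.73

Growing perpetuity: P = D₁ / (r − g) = 0.6600 / (0.106 − 0.008) = 6.73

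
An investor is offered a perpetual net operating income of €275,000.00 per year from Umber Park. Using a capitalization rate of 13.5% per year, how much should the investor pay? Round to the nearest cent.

Level perpetuity: PV = C / r = €275,000.00 / 0.135 = €2,037,037.04

€2037037.04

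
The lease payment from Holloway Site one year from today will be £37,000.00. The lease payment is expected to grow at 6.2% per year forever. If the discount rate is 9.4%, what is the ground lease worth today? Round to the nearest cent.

£1156250.00

Growing perpetuity: P = D₁ / (r − g) = £37,000.0000 / (0.094 − 0.062) = £1,156,250.00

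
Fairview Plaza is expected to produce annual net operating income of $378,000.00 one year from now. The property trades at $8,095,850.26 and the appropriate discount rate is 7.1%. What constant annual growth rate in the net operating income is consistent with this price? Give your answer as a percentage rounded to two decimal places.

2.43%

P = D₁/(r−g) ⇒ g = r − D₁/P = 0.071 − $378,000.00/$8,095,850.26 = 0.024309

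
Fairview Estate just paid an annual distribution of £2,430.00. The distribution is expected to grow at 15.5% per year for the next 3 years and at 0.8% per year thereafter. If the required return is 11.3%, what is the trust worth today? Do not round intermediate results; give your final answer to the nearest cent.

£33923.98

D_1 = 2806.65000
D_2 = 3241.68075
D_3 = 3744.14127
Terminal value at year 3: TV = D_3×(1+g_2)/(r−g_2) = 3774.09440/0.105 = 35943.75616
P_0 = D_1/(1+r)^1 + D_2/(1+r)^2 + D_3/(1+r)^3 + TV/(1+r)^3
    = 2521.69811 + 2616.85653 + 2715.60584 + 26069.81602 = 33923.97650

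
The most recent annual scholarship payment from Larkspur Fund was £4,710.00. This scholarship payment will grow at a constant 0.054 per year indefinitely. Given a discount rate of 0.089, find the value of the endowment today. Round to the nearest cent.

D₁ = D₀ × (1 + g) = £4,710.00 × 1.054 = £4,964.3400
Growing perpetuity: P = D₁ / (r − g) = £4,964.3400 / (0.089 − 0.054) = £141,838.29

£141838.29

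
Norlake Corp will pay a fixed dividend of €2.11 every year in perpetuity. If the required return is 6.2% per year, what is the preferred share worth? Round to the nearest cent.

Level perpetuity: PV = C / r = €2.11 / 0.062 = €34.03

€34.03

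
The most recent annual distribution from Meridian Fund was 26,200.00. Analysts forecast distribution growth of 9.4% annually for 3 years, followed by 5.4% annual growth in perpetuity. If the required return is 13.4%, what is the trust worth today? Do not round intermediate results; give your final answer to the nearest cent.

383115.06

D_1 = 28662.80000
D_2 = 31357.10320
D_3 = 34304.67090
Terminal value at year 3: TV = D_3×(1+g_2)/(r−g_2) = 36157.12313/0.08 = 451964.03912
P_0 = D_1/(1+r)^1 + D_2/(1+r)^2 + D_3/(1+r)^3 + TV/(1+r)^3
    = 25275.83774 + 24384.27380 + 23524.15832 + 309930.78591 = 383115.05577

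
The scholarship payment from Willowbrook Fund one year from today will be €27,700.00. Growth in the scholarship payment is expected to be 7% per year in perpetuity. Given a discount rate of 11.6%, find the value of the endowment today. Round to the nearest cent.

Growing perpetuity: P = D₁ / (r − g) = €27,700.0000 / (0.116 − 0.07) = €602,173.91

€602173.91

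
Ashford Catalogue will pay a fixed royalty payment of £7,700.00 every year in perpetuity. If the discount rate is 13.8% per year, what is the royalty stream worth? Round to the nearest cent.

Level perpetuity: PV = C / r = £7,700.00 / 0.138 = £55,797.10

£55797.10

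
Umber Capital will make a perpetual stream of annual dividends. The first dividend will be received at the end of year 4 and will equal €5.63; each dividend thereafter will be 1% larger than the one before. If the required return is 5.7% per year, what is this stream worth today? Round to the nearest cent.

Value at end of year 3: C₁ / (r − g) = €5.63 / (0.057 − 0.01) = €119.7872
Discount to today: PV = €119.7872 / (1 + 0.057)^3 = €119.7872 / 1.180932 = €101.43

€101.43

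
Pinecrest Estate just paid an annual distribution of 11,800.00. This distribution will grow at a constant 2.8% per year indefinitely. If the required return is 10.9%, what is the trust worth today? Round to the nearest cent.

149758.02

D₁ = D₀ × (1 + g) = 11,800.00 × 1.028 = 12,130.4000
Growing perpetuity: P = D₁ / (r − g) = 12,130.4000 / (0.109 − 0.028) = 149,758.02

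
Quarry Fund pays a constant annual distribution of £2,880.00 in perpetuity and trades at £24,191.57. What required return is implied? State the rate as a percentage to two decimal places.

P = C/r ⇒ r = C/P = £2,880.00/£24,191.57 = 0.119050

11.90%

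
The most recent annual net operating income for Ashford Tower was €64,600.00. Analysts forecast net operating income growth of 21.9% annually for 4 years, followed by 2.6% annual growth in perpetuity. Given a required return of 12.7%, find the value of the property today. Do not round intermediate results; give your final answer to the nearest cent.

D_1 = 78747.40000
D_2 = 95993.08060
D_3 = 117015.56525
D_4 = 142641.97404
Terminal value at year 4: TV = D_4×(1+g_2)/(r−g_2) = 146350.66537/0.101 = 1449016.48878
P_0 = D_1/(1+r)^1 + D_2/(1+r)^2 + D_3/(1+r)^3 + D_4/(1+r)^4 + TV/(1+r)^4
    = 69873.46939 + 75577.42607 + 81747.01187 + 88420.23733 + 898209.53964 = 1213827.68431

€1213827.68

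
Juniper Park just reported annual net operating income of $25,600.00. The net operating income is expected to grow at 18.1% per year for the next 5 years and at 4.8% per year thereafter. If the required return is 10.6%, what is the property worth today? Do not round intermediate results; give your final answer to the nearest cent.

D_1 = 30233.60000
D_2 = 35705.88160
D_3 = 42168.64617
D_4 = 49801.17113
D_5 = 58815.18310
Terminal value at year 5: TV = D_5×(1+g_2)/(r−g_2) = 61638.31189/0.058 = 1062729.51533
P_0 = D_1/(1+r)^1 + D_2/(1+r)^2 + D_3/(1+r)^3 + D_4/(1+r)^4 + D_5/(1+r)^5 + TV/(1+r)^5
    = 27335.98553 + 29189.69160 + 31169.10107 + 33282.73812 + 35539.70500 + 642165.70406 = 798682.92539

$798682.93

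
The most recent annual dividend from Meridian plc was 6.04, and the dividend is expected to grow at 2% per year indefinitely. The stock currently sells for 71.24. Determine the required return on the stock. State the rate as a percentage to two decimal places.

10.65%

D₁ = 6.04 × 1.02 = 6.1608
P = D₁/(r − g) ⇒ r = D₁/P + g = 6.1608/71.24 + 0.02 = 0.086480 + 0.02 = 0.106480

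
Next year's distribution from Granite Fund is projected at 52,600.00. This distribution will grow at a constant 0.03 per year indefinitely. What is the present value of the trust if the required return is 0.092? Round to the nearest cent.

848387.10

Growing perpetuity: P = D₁ / (r − g) = 52,600.0000 / (0.092 − 0.03) = 848,387.10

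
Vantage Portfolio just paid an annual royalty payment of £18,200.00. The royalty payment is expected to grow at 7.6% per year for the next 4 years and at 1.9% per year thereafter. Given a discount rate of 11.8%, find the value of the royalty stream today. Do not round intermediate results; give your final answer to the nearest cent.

£226943.12

D_1 = 19583.20000
D_2 = 21071.52320
D_3 = 22672.95896
D_4 = 24396.10384
Terminal value at year 4: TV = D_4×(1+g_2)/(r−g_2) = 24859.62982/0.099 = 251107.37189
P_0 = D_1/(1+r)^1 + D_2/(1+r)^2 + D_3/(1+r)^3 + D_4/(1+r)^4 + TV/(1+r)^4
    = 17516.27907 + 16858.24354 + 16224.92849 + 15615.40524 + 160728.26197 = 226943.11831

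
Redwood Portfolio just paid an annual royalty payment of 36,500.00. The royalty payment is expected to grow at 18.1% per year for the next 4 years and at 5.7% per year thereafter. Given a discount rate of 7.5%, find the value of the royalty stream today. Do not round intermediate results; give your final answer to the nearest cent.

3307920.56

D_1 = 43106.50000
D_2 = 50908.77650
D_3 = 60123.26505
D_4 = 71005.57602
Terminal value at year 4: TV = D_4×(1+g_2)/(r−g_2) = 75052.89385/0.018 = 4169605.21406
P_0 = D_1/(1+r)^1 + D_2/(1+r)^2 + D_3/(1+r)^3 + D_4/(1+r)^4 + TV/(1+r)^4
    = 40099.06977 + 44053.02455 + 48396.85767 + 53169.01294 + 3122202.59325 = 3307920.55818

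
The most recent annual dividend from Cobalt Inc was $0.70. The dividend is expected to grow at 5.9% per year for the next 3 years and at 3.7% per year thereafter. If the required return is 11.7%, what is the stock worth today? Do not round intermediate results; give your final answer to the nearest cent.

D_1 = 0.74130
D_2 = 0.78504
D_3 = 0.83135
Terminal value at year 3: TV = D_3×(1+g_2)/(r−g_2) = 0.86211/0.08 = 10.77642
P_0 = D_1/(1+r)^1 + D_2/(1+r)^2 + D_3/(1+r)^3 + TV/(1+r)^3
    = 0.66365 + 0.62919 + 0.59652 + 7.73242 = 9.62178

$9.62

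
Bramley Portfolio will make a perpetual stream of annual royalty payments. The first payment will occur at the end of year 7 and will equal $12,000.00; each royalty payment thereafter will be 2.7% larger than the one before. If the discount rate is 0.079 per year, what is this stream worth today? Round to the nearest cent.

$146234.29

Value at end of year 6: C₁ / (r − g) = $12,000.00 / (0.079 − 0.027) = $230,769.2308
Discount to today: PV = $230,769.2308 / (1 + 0.079)^6 = $230,769.2308 / 1.578079 = $146,234.29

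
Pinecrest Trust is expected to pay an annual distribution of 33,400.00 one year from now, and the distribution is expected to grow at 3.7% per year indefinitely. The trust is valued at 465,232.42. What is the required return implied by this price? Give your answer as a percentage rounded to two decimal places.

10.88%

P = D₁/(r − g) ⇒ r = D₁/P + g = 33,400.0000/465,232.42 + 0.037 = 0.071792 + 0.037 = 0.108792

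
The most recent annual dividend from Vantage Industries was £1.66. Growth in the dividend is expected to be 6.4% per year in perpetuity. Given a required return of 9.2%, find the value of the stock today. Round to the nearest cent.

£63.08

D₁ = D₀ × (1 + g) = £1.66 × 1.064 = £1.7662
Growing perpetuity: P = D₁ / (r − g) = £1.7662 / (0.092 − 0.064) = £63.08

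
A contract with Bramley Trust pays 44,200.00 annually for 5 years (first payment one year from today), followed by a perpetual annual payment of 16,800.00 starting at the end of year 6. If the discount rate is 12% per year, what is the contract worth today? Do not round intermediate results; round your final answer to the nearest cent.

238770.87

PV of 5-year annuity: 44,200.00 × [1 − (1+0.12)^−5] / 0.12 = 159331.10814
Perpetuity value at year 5: 16,800.00 / 0.12 = 140000.00000
PV of perpetuity: 140000.00000 / (1+0.12)^5 = 79439.75980
Total PV = 159331.10814 + 79439.75980 = 238770.86794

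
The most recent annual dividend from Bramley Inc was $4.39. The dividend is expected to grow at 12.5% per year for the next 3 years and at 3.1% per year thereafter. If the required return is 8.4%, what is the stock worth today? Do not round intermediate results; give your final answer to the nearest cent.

$109.65

D_1 = 4.93875
D_2 = 5.55609
D_3 = 6.25061
Terminal value at year 3: TV = D_3×(1+g_2)/(r−g_2) = 6.44437/0.053 = 121.59197
P_0 = D_1/(1+r)^1 + D_2/(1+r)^2 + D_3/(1+r)^3 + TV/(1+r)^3
    = 4.55604 + 4.72837 + 4.90721 + 95.45903 = 109.65065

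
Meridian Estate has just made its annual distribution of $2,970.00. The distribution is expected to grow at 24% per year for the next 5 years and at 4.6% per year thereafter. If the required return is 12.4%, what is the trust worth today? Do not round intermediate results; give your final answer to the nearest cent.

$85214.80

D_1 = 3682.80000
D_2 = 4566.67200
D_3 = 5662.67328
D_4 = 7021.71487
D_5 = 8706.92644
Terminal value at year 5: TV = D_5×(1+g_2)/(r−g_2) = 9107.44505/0.078 = 116762.11604
P_0 = D_1/(1+r)^1 + D_2/(1+r)^2 + D_3/(1+r)^3 + D_4/(1+r)^4 + D_5/(1+r)^5 + TV/(1+r)^5
    = 3276.51246 + 3614.65787 + 3987.70085 + 4399.24293 + 4853.25733 + 65083.42519 = 85214.79663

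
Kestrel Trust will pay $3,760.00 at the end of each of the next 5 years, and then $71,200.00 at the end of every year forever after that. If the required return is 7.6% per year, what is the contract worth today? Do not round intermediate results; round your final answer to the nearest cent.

$664710.92

PV of 5-year annuity: $3,760.00 × [1 − (1+0.076)^−5] / 0.076 = 15172.20128
Perpetuity value at year 5: $71,200.00 / 0.076 = 936842.10526
PV of perpetuity: 936842.10526 / (1+0.076)^5 = 649538.71935
Total PV = 15172.20128 + 649538.71935 = 664710.92062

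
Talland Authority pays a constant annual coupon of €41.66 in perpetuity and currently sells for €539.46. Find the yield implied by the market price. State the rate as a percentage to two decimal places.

P = C/r ⇒ r = C/P = €41.66/€539.46 = 0.077225

7.72%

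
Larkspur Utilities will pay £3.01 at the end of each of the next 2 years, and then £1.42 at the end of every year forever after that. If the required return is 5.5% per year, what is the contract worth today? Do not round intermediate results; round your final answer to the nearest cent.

PV of 2-year annuity: £3.01 × [1 − (1+0.055)^−2] / 0.055 = 5.55742
Perpetuity value at year 2: £1.42 / 0.055 = 25.81818
PV of perpetuity: 25.81818 / (1+0.055)^2 = 23.19641
Total PV = 5.55742 + 23.19641 = 28.75383

£28.75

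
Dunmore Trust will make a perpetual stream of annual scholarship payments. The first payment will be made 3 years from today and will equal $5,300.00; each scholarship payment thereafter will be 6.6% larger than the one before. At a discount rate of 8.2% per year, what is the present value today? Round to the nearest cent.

$282944.57

Value at end of year 2: C₁ / (r − g) = $5,300.00 / (0.082 − 0.066) = $331,250.0000
Discount to today: PV = $331,250.0000 / (1 + 0.082)^2 = $331,250.0000 / 1.170724 = $282,944.57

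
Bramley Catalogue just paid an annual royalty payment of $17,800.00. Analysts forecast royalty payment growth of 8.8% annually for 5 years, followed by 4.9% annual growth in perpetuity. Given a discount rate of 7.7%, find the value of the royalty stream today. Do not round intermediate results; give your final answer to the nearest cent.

$793386.80

D_1 = 19366.40000
D_2 = 21070.64320
D_3 = 22924.85980
D_4 = 24942.24746
D_5 = 27137.16524
Terminal value at year 5: TV = D_5×(1+g_2)/(r−g_2) = 28466.88634/0.028 = 1016674.51206
P_0 = D_1/(1+r)^1 + D_2/(1+r)^2 + D_3/(1+r)^3 + D_4/(1+r)^4 + D_5/(1+r)^5 + TV/(1+r)^5
    = 17981.80130 + 18165.45944 + 18350.99338 + 18538.42228 + 18727.76550 + 701622.35737 = 793386.79926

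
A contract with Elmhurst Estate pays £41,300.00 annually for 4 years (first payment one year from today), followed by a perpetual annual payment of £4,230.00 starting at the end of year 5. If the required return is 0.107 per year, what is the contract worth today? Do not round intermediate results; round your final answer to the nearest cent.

£155280.92

PV of 4-year annuity: £41,300.00 × [1 − (1+0.107)^−4] / 0.107 = 128956.05829
Perpetuity value at year 4: £4,230.00 / 0.107 = 39532.71028
PV of perpetuity: 39532.71028 / (1+0.107)^4 = 26324.86218
Total PV = 128956.05829 + 26324.86218 = 155280.92047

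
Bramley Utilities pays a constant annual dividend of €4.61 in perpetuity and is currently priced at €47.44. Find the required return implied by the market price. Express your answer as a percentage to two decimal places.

9.72%

P = C/r ⇒ r = C/P = €4.61/€47.44 = 0.097175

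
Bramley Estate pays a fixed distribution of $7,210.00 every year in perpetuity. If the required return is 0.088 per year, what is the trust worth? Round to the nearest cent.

$81931.82

Level perpetuity: PV = C / r = $7,210.00 / 0.088 = $81,931.82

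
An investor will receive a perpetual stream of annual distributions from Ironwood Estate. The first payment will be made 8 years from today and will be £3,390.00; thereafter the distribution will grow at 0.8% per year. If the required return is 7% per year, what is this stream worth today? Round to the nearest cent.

Value at end of year 7: C₁ / (r − g) = £3,390.00 / (0.07 − 0.008) = £54,677.4194
Discount to today: PV = £54,677.4194 / (1 + 0.07)^7 = £54,677.4194 / 1.605781 = £34,050.35

£34050.35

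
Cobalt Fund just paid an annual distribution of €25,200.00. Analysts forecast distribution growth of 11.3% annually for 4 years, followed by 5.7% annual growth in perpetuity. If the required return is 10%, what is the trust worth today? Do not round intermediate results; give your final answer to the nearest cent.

€753071.11

D_1 = 28047.60000
D_2 = 31216.97880
D_3 = 34744.49740
D_4 = 38670.62561
Terminal value at year 4: TV = D_4×(1+g_2)/(r−g_2) = 40874.85127/0.043 = 950577.93653
P_0 = D_1/(1+r)^1 + D_2/(1+r)^2 + D_3/(1+r)^3 + D_4/(1+r)^4 + TV/(1+r)^4
    = 25497.81818 + 25799.15603 + 26104.05515 + 26412.55762 + 649257.52103 = 753071.10801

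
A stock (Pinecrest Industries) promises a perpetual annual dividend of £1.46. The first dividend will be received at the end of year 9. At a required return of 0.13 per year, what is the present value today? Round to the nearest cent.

£4.22

Value at end of year 8: C / r = £1.46 / 0.13 = £11.2308
Discount to today: PV = £11.2308 / (1 + 0.13)^8 = £11.2308 / 2.658444 = £4.22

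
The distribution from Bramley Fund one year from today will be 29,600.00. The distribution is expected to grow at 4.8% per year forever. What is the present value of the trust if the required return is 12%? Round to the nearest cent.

411111.11

Growing perpetuity: P = D₁ / (r − g) = 29,600.0000 / (0.12 − 0.048) = 411,111.11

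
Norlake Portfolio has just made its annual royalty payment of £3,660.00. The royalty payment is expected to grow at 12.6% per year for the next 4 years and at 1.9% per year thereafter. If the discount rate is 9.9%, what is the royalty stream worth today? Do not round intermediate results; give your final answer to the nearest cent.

£66933.73

D_1 = 4121.16000
D_2 = 4640.42616
D_3 = 5225.11986
D_4 = 5883.48496
Terminal value at year 4: TV = D_4×(1+g_2)/(r−g_2) = 5995.27117/0.08 = 74940.88965
P_0 = D_1/(1+r)^1 + D_2/(1+r)^2 + D_3/(1+r)^3 + D_4/(1+r)^4 + TV/(1+r)^4
    = 3749.91811 + 3842.04530 + 3936.43586 + 4033.14539 + 51372.18937 = 66933.73403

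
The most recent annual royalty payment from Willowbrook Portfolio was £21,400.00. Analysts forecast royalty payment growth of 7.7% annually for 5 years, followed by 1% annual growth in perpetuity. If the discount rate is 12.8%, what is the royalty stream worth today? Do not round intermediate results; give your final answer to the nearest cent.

£238672.82

D_1 = 23047.80000
D_2 = 24822.48060
D_3 = 26733.81161
D_4 = 28792.31510
D_5 = 31009.32336
Terminal value at year 5: TV = D_5×(1+g_2)/(r−g_2) = 31319.41660/0.118 = 265418.78471
P_0 = D_1/(1+r)^1 + D_2/(1+r)^2 + D_3/(1+r)^3 + D_4/(1+r)^4 + D_5/(1+r)^5 + TV/(1+r)^5
    = 20432.44681 + 19508.63937 + 18626.59983 + 17784.43973 + 16980.35602 + 145340.33540 = 238672.81716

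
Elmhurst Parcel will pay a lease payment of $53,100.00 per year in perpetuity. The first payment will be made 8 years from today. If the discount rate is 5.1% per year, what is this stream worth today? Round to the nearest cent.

$735030.45

Value at end of year 7: C / r = $53,100.00 / 0.051 = $1,041,176.4706
Discount to today: PV = $1,041,176.4706 / (1 + 0.051)^7 = $1,041,176.4706 / 1.416508 = $735,030.45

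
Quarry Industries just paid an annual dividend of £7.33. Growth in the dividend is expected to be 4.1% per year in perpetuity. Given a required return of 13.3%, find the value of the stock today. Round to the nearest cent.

£82.94

D₁ = D₀ × (1 + g) = £7.33 × 1.041 = £7.6305
Growing perpetuity: P = D₁ / (r − g) = £7.6305 / (0.133 − 0.041) = £82.94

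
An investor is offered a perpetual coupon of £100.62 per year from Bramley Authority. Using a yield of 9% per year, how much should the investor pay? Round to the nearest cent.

£1118.00

Level perpetuity: PV = C / r = £100.62 / 0.09 = £1,118.00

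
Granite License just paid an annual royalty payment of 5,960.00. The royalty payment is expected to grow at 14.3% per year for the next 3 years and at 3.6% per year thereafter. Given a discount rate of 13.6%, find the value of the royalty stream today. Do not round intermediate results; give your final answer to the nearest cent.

80995.33

D_1 = 6812.28000
D_2 = 7786.43604
D_3 = 8899.89639
Terminal value at year 3: TV = D_3×(1+g_2)/(r−g_2) = 9220.29266/0.1 = 92202.92664
P_0 = D_1/(1+r)^1 + D_2/(1+r)^2 + D_3/(1+r)^3 + TV/(1+r)^3
    = 5996.72535 + 6033.67700 + 6070.85635 + 62894.07181 = 80995.33052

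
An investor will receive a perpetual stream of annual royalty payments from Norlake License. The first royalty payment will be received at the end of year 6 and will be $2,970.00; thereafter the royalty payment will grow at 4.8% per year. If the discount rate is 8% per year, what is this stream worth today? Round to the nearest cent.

$63166.63

Value at end of year 5: C₁ / (r − g) = $2,970.00 / (0.08 − 0.048) = $92,812.5000
Discount to today: PV = $92,812.5000 / (1 + 0.08)^5 = $92,812.5000 / 1.469328 = $63,166.63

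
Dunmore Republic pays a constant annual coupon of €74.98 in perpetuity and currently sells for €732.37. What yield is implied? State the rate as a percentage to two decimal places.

10.24%

P = C/r ⇒ r = C/P = €74.98/€732.37 = 0.102380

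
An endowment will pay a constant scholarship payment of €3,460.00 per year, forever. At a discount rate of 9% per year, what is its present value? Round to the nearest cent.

€38444.44

Level perpetuity: PV = C / r = €3,460.00 / 0.09 = €38,444.44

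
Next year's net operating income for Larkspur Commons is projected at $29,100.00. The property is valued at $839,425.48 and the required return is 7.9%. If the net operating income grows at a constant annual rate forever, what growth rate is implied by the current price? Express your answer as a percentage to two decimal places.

4.43%

P = D₁/(r−g) ⇒ g = r − D₁/P = 0.079 − $29,100.00/$839,425.48 = 0.044333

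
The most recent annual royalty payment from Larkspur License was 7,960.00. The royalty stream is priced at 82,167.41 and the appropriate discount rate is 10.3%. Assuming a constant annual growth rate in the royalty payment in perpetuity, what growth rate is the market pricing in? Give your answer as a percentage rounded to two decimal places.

0.56%

P = D₀(1+g)/(r−g) ⇒ P(r−g) = D₀(1+g) ⇒ g(P+D₀) = P·r − D₀
g = (P·r − D₀)/(P + D₀) = (82,167.41×0.103 − 7,960.00) / (82,167.41 + 7,960.00) = 0.005584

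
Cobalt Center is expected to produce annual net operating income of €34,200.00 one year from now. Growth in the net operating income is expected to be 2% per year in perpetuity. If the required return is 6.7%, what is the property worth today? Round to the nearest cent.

€727659.57

Growing perpetuity: P = D₁ / (r − g) = €34,200.0000 / (0.067 − 0.02) = €727,659.57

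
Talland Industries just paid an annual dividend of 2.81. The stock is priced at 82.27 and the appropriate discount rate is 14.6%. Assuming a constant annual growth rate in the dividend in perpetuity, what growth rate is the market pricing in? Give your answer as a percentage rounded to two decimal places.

10.82%

P = D₀(1+g)/(r−g) ⇒ P(r−g) = D₀(1+g) ⇒ g(P+D₀) = P·r − D₀
g = (P·r − D₀)/(P + D₀) = (82.27×0.146 − 2.81) / (82.27 + 2.81) = 0.108150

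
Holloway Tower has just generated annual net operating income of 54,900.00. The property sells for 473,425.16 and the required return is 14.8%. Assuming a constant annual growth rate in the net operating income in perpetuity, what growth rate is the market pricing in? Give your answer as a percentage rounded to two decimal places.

P = D₀(1+g)/(r−g) ⇒ P(r−g) = D₀(1+g) ⇒ g(P+D₀) = P·r − D₀
g = (P·r − D₀)/(P + D₀) = (473,425.16×0.148 − 54,900.00) / (473,425.16 + 54,900.00) = 0.028708

2.87%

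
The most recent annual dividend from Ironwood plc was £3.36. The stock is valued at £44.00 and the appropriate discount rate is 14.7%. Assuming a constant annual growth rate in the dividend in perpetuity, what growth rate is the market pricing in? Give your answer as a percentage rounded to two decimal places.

6.56%

P = D₀(1+g)/(r−g) ⇒ P(r−g) = D₀(1+g) ⇒ g(P+D₀) = P·r − D₀
g = (P·r − D₀)/(P + D₀) = (£44.00×0.147 − £3.36) / (£44.00 + £3.36) = 0.065625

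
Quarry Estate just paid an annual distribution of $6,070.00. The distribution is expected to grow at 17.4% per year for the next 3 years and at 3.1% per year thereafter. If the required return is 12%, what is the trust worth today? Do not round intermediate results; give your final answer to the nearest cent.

$101008.64

D_1 = 7126.18000
D_2 = 8366.13532
D_3 = 9821.84287
Terminal value at year 3: TV = D_3×(1+g_2)/(r−g_2) = 10126.31999/0.089 = 113778.87634
P_0 = D_1/(1+r)^1 + D_2/(1+r)^2 + D_3/(1+r)^3 + TV/(1+r)^3
    = 6362.66071 + 6669.43186 + 6990.99375 + 80985.55680 = 101008.64312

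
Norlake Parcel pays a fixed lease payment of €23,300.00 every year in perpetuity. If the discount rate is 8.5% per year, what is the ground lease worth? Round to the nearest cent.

€274117.65

Level perpetuity: PV = C / r = €23,300.00 / 0.085 = €274,117.65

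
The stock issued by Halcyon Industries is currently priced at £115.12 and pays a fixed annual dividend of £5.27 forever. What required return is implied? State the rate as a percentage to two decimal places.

P = C/r ⇒ r = C/P = £5.27/£115.12 = 0.045778

4.58%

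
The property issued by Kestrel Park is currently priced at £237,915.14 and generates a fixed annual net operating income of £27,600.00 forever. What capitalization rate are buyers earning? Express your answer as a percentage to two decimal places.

P = C/r ⇒ r = C/P = £27,600.00/£237,915.14 = 0.116008

11.60%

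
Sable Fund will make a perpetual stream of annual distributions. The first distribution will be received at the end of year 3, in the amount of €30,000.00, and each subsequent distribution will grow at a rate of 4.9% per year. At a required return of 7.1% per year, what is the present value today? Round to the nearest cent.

€1188829.66

Value at end of year 2: C₁ / (r − g) = €30,000.00 / (0.071 − 0.049) = €1,363,636.3636
Discount to today: PV = €1,363,636.3636 / (1 + 0.071)^2 = €1,363,636.3636 / 1.147041 = €1,188,829.66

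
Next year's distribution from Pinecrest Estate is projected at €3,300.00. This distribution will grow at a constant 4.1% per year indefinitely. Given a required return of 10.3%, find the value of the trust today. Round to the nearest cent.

Growing perpetuity: P = D₁ / (r − g) = €3,300.0000 / (0.103 − 0.041) = €53,225.81

€53225.81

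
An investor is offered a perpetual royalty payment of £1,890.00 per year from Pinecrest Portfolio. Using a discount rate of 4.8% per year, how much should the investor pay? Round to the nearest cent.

£39375.00

Level perpetuity: PV = C / r = £1,890.00 / 0.048 = £39,375.00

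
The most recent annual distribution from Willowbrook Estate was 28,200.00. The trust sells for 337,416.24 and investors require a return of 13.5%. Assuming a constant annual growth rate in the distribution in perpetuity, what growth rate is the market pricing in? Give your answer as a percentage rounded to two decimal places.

4.75%

P = D₀(1+g)/(r−g) ⇒ P(r−g) = D₀(1+g) ⇒ g(P+D₀) = P·r − D₀
g = (P·r − D₀)/(P + D₀) = (337,416.24×0.135 − 28,200.00) / (337,416.24 + 28,200.00) = 0.047457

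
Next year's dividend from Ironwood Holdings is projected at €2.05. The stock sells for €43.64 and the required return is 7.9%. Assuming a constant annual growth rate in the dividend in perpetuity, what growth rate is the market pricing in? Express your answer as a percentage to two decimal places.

3.20%

P = D₁/(r−g) ⇒ g = r − D₁/P = 0.079 − €2.05/€43.64 = 0.032025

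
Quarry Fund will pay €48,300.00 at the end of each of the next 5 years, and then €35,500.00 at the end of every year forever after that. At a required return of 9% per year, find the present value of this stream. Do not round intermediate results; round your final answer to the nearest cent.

PV of 5-year annuity: €48,300.00 × [1 − (1+0.09)^−5] / 0.09 = 187870.15602
Perpetuity value at year 5: €35,500.00 / 0.09 = 394444.44444
PV of perpetuity: 394444.44444 / (1+0.09)^5 = 256361.82460
Total PV = 187870.15602 + 256361.82460 = 444231.98062

€444231.98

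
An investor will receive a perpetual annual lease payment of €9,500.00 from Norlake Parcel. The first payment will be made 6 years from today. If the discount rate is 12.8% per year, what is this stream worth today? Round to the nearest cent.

Value at end of year 5: C / r = €9,500.00 / 0.128 = €74,218.7500
Discount to today: PV = €74,218.7500 / (1 + 0.128)^5 = €74,218.7500 / 1.826188 = €40,641.35

€40641.35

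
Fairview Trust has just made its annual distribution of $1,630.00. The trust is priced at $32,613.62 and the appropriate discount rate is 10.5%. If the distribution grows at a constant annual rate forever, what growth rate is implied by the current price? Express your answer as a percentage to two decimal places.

P = D₀(1+g)/(r−g) ⇒ P(r−g) = D₀(1+g) ⇒ g(P+D₀) = P·r − D₀
g = (P·r − D₀)/(P + D₀) = ($32,613.62×0.105 − $1,630.00) / ($32,613.62 + $1,630.00) = 0.052402

5.24%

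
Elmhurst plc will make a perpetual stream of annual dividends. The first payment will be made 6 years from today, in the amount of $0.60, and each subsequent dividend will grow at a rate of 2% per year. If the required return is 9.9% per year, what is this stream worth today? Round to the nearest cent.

Value at end of year 5: C₁ / (r − g) = $0.60 / (0.099 − 0.02) = $7.5949
Discount to today: PV = $7.5949 / (1 + 0.099)^5 = $7.5949 / 1.603203 = $4.74

$4.74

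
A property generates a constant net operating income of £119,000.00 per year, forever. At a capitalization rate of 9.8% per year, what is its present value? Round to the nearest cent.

£1214285.71

Level perpetuity: PV = C / r = £119,000.00 / 0.098 = £1,214,285.71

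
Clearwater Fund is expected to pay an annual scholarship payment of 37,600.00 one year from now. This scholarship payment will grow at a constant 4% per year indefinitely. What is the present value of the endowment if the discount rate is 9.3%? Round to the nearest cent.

Growing perpetuity: P = D₁ / (r − g) = 37,600.0000 / (0.093 − 0.04) = 709,433.96

709433.96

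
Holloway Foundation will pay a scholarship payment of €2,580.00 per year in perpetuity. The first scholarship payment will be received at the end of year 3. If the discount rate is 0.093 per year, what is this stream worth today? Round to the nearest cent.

€23221.83

Value at end of year 2: C / r = €2,580.00 / 0.093 = €27,741.9355
Discount to today: PV = €27,741.9355 / (1 + 0.093)^2 = €27,741.9355 / 1.194649 = €23,221.83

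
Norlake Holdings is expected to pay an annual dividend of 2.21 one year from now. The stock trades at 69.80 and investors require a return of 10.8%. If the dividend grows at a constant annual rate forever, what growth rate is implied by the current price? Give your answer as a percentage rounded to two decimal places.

7.63%

P = D₁/(r−g) ⇒ g = r − D₁/P = 0.108 − 2.21/69.80 = 0.076338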